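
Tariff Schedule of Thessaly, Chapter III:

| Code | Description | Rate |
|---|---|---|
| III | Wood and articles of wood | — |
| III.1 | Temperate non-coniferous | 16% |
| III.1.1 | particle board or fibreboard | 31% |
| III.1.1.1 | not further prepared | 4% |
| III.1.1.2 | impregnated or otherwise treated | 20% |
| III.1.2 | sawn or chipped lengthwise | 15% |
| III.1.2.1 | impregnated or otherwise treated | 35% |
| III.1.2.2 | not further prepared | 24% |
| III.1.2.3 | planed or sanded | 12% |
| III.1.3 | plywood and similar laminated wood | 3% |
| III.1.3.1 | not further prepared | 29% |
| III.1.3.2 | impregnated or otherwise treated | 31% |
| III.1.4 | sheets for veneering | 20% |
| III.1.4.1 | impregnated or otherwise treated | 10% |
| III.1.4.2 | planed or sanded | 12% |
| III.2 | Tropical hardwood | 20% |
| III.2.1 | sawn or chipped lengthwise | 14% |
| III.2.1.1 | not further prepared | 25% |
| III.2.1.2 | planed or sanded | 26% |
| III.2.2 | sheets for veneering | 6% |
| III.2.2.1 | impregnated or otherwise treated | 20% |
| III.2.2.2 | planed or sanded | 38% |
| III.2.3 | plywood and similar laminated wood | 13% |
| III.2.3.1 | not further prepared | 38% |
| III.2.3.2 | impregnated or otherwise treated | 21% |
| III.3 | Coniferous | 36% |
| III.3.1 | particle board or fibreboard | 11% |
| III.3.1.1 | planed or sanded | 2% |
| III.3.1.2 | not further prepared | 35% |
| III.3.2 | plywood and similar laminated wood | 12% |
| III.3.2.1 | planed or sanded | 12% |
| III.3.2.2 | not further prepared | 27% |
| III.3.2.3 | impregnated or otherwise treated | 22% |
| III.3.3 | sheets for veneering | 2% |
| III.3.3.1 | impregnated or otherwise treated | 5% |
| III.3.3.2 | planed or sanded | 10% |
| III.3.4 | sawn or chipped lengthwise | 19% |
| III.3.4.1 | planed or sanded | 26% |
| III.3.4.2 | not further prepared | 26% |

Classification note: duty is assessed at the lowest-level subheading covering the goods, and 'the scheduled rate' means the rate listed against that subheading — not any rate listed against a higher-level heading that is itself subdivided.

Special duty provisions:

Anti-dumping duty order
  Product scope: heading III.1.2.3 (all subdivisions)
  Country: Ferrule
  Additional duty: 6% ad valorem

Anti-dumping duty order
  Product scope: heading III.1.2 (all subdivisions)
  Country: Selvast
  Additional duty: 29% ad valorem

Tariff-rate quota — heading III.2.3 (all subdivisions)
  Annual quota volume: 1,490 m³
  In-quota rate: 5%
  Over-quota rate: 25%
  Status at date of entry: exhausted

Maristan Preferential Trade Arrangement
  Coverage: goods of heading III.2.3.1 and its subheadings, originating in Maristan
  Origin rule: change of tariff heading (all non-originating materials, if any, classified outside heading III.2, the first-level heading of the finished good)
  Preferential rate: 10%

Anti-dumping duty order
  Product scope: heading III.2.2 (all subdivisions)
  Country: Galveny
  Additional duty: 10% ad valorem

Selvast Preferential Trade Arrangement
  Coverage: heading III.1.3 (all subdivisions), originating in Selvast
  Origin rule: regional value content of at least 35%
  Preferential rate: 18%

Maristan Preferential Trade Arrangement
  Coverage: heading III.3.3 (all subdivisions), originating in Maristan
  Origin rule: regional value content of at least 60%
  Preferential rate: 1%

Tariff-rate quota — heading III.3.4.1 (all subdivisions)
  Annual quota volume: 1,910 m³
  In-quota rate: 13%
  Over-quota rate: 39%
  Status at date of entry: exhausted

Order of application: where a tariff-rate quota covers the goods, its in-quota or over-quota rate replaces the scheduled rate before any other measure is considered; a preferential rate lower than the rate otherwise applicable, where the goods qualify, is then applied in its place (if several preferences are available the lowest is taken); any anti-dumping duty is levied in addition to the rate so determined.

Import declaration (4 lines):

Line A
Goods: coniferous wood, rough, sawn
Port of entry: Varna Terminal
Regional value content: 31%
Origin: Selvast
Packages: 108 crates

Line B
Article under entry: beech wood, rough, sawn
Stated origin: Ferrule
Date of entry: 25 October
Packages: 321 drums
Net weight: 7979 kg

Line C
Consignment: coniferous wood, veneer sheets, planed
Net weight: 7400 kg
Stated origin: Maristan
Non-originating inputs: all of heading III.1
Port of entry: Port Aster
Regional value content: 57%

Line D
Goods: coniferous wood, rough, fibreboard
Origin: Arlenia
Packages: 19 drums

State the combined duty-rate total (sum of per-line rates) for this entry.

95%

Line A: coniferous → III.3; sawn → III.3.4; rough → III.3.4.2. Scheduled 26%. Selvast agreement on III.1.3: III.3.4.2 not covered. → 26%.
Line B: beech → III.1; sawn → III.1.2; rough → III.1.2.2. Scheduled 24%. No special measure applies. → 24%.
Line C: coniferous → III.3; veneer sheets → III.3.3; planed → III.3.3.2. Scheduled 10%. Maristan agreement on III.2.3.1: III.3.3.2 not covered; Maristan agreement on III.3.3: RVC < 60%. → 10%.
Line D: coniferous → III.3; fibreboard → III.3.1; rough → III.3.1.2. Scheduled 35%. No special measure applies. → 35%.
Sum: 26% + 24% + 10% + 35% = 95%.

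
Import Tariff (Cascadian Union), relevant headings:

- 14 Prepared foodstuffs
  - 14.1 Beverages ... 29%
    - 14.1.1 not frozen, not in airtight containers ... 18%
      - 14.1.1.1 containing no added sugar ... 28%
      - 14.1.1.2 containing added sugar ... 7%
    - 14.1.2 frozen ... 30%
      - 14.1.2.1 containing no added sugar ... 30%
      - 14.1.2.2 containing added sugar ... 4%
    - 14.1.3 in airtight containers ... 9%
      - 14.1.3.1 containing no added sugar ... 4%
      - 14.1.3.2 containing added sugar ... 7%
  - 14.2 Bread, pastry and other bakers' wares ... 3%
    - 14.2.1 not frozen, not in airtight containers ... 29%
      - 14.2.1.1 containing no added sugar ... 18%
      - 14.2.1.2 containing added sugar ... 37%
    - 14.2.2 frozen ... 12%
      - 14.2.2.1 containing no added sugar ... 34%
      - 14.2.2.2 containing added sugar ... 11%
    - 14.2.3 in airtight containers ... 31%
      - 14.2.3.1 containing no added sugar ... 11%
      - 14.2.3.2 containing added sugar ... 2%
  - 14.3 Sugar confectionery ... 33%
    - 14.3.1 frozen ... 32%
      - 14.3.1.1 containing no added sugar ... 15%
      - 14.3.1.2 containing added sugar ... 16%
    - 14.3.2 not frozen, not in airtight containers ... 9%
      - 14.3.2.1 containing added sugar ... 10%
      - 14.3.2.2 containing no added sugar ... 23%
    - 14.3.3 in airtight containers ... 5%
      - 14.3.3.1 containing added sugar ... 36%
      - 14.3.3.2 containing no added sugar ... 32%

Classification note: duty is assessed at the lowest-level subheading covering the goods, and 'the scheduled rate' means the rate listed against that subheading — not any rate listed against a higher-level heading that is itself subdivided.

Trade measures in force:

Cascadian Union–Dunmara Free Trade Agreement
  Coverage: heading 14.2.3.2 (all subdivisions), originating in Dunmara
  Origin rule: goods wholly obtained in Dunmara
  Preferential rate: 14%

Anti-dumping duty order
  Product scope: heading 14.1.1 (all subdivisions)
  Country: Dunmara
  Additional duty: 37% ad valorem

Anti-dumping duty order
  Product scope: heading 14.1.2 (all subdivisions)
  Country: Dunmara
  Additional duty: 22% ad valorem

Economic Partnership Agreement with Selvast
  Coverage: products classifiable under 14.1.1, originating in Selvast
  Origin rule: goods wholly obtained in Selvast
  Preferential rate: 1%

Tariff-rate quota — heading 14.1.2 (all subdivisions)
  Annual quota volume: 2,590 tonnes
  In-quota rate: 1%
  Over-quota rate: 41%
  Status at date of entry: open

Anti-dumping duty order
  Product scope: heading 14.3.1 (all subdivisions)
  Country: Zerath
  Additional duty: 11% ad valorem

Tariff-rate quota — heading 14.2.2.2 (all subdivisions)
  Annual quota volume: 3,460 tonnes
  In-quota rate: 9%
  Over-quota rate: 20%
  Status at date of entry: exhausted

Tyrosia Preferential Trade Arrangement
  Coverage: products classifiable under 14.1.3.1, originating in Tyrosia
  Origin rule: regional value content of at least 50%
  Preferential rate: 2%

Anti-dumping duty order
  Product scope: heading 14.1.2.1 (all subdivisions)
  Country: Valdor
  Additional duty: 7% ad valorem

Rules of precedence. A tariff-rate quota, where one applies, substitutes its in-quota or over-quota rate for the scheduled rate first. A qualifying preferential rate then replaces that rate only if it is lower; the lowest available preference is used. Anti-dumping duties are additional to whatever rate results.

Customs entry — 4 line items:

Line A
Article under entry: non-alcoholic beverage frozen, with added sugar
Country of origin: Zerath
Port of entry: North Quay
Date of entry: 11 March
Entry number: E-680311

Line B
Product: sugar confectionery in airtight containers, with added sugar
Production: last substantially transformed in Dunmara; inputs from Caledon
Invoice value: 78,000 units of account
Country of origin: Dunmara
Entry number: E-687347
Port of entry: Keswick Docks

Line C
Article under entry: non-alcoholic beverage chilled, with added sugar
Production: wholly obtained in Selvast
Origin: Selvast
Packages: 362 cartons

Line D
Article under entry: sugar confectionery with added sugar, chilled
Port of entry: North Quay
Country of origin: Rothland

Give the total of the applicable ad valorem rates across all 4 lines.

Line A: non-alcoholic beverage → 14.1; frozen → 14.1.2; with added sugar → 14.1.2.2. Scheduled 4%. quota on 14.1.2 open → in-quota 1%. → 1%.
Line B: sugar confectionery → 14.3; in airtight containers → 14.3.3; with added sugar → 14.3.3.1. Scheduled 36%. Dunmara agreement on 14.2.3.2: 14.3.3.1 not covered. → 36%.
Line C: non-alcoholic beverage → 14.1; chilled → 14.1.1; with added sugar → 14.1.1.2. Scheduled 7%. Selvast agreement on 14.1.1: wholly obtained → 1% available; preferential 1%. → 1%.
Line D: sugar confectionery → 14.3; chilled → 14.3.2; with added sugar → 14.3.2.1. Scheduled 10%. No special measure applies. → 10%.
Sum: 1% + 36% + 1% + 10% = 48%.

48%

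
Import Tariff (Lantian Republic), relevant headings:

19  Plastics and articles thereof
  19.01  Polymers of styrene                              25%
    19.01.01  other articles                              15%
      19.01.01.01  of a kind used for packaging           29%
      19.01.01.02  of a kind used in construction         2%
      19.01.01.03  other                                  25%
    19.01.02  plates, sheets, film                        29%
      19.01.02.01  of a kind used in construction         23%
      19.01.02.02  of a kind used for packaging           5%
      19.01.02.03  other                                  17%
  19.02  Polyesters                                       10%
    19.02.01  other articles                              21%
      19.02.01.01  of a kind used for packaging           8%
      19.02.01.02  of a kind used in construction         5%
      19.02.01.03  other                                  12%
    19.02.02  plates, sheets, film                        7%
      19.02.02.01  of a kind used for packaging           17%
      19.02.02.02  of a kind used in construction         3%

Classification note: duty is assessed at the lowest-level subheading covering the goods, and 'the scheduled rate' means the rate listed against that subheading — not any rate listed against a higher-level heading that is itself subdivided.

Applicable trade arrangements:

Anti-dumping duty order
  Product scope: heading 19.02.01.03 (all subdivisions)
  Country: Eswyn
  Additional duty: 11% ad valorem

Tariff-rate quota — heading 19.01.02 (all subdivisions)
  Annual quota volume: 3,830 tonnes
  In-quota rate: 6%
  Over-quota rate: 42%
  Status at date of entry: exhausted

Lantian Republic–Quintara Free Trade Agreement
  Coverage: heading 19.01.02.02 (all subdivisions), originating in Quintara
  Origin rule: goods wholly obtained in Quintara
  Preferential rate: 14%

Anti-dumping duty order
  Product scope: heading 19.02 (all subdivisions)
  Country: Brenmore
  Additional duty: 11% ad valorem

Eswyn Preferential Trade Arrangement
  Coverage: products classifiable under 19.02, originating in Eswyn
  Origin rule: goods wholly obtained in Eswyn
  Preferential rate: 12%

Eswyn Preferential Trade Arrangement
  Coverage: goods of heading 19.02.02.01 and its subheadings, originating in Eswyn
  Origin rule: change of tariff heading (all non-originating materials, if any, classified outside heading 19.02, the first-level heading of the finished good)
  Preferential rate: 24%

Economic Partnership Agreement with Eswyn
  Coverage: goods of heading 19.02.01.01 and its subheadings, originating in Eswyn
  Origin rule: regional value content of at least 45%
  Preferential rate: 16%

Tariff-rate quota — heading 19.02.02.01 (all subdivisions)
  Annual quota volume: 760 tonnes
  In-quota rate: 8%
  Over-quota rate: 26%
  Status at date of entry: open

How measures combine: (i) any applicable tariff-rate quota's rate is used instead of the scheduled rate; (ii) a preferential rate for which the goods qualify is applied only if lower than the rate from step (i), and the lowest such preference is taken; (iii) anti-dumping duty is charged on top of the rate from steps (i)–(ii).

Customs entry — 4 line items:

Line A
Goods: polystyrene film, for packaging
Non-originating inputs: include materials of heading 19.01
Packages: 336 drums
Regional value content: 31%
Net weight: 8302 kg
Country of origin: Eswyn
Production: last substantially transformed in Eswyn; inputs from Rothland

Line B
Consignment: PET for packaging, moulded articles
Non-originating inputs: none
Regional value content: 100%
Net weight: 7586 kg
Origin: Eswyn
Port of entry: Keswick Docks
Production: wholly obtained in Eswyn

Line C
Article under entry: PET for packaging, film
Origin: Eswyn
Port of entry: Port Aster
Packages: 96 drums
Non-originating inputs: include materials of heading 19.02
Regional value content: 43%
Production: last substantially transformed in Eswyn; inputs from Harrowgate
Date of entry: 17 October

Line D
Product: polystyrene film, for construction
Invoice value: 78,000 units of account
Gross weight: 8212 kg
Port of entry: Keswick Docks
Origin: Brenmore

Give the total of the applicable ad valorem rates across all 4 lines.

Line A: polystyrene → 19.01; film → 19.01.02; for packaging → 19.01.02.02. Scheduled 5%. quota on 19.01.02 exhausted → over-quota 42%; Eswyn agreement on 19.02: 19.01.02.02 not covered; Eswyn agreement on 19.02.02.01: 19.01.02.02 not covered; Eswyn agreement on 19.02.01.01: 19.01.02.02 not covered. → 42%.
Line B: PET → 19.02; moulded articles → 19.02.01; for packaging → 19.02.01.01. Scheduled 8%. Eswyn agreement on 19.02: wholly obtained → 12% available; Eswyn agreement on 19.02.02.01: 19.02.01.01 not covered; Eswyn agreement on 19.02.01.01: RVC ≥ 45% → 16% available; preference 12% not lower than 8% → no reduction. → 8%.
Line C: PET → 19.02; film → 19.02.02; for packaging → 19.02.02.01. Scheduled 17%. quota on 19.02.02.01 open → in-quota 8%; Eswyn agreement on 19.02: not wholly obtained; Eswyn agreement on 19.02.02.01: CTH not met; Eswyn agreement on 19.02.01.01: 19.02.02.01 not covered. → 8%.
Line D: polystyrene → 19.01; film → 19.01.02; for construction → 19.01.02.01. Scheduled 23%. quota on 19.01.02 exhausted → over-quota 42%. → 42%.
Sum: 42% + 8% + 8% + 42% = 100%.

100%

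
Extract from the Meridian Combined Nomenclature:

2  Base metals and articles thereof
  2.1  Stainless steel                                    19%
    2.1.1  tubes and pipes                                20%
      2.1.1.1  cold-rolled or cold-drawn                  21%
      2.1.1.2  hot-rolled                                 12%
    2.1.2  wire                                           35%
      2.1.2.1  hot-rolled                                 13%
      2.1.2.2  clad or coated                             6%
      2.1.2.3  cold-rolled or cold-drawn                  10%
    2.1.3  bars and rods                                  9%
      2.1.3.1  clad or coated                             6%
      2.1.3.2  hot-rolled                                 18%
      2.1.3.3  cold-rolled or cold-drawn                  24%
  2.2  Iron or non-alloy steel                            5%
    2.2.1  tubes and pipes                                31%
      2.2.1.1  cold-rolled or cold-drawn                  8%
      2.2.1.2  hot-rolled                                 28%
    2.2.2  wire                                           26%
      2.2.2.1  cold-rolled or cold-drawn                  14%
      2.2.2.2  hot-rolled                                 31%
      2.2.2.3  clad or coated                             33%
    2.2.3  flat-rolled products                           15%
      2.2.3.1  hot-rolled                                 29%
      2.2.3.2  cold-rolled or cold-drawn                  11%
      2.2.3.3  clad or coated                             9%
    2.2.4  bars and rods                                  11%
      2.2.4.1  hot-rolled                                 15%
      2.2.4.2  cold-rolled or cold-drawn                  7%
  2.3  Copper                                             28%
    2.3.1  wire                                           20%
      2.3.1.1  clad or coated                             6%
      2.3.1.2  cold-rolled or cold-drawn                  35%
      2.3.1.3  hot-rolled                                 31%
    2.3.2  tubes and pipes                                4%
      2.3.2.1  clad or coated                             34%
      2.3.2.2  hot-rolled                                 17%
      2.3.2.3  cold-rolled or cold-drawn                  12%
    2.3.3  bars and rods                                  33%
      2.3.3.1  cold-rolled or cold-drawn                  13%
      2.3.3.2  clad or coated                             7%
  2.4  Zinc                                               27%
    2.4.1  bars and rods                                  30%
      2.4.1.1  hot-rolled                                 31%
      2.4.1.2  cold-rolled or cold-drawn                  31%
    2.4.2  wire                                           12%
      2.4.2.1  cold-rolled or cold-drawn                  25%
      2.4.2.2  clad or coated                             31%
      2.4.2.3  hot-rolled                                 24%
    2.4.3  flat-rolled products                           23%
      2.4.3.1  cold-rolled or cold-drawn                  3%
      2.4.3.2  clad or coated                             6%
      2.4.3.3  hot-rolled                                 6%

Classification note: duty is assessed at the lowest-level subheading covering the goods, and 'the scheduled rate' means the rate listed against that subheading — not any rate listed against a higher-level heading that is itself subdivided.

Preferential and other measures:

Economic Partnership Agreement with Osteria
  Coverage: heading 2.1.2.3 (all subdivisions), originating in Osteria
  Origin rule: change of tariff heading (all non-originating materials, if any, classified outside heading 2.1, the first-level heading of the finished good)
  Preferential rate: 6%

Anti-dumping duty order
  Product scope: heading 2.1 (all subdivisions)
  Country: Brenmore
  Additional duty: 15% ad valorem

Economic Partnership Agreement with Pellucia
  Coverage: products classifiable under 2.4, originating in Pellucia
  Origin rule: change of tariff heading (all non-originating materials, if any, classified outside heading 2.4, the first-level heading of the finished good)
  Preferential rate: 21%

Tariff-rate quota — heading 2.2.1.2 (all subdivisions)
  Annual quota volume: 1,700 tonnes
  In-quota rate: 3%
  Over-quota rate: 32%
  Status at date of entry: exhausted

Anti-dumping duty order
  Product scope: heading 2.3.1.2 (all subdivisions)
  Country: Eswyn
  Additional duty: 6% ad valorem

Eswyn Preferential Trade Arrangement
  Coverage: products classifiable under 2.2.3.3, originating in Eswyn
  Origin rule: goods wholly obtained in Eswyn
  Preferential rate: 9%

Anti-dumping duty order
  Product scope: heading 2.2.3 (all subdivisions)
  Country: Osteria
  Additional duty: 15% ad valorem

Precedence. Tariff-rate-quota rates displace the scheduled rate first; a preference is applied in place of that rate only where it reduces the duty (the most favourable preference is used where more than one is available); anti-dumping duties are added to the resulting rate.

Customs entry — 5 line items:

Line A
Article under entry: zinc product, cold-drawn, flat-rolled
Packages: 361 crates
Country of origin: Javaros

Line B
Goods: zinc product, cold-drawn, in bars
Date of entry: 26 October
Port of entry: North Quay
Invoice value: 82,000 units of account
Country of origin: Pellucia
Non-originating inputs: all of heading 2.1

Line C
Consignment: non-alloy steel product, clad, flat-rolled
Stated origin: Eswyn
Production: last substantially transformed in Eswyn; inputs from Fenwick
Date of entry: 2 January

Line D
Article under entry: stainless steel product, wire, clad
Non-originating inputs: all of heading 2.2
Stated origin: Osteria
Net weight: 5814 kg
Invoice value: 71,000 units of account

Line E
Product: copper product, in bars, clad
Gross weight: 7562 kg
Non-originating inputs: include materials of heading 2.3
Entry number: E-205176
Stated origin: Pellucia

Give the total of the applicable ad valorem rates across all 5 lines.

Line A: zinc → 2.4; flat-rolled → 2.4.3; cold-drawn → 2.4.3.1. Scheduled 3%. No special measure applies. → 3%.
Line B: zinc → 2.4; in bars → 2.4.1; cold-drawn → 2.4.1.2. Scheduled 31%. Pellucia agreement on 2.4: CTH met → 21% available; preferential 21%. → 21%.
Line C: non-alloy steel → 2.2; flat-rolled → 2.2.3; clad → 2.2.3.3. Scheduled 9%. Eswyn agreement on 2.2.3.3: not wholly obtained. → 9%.
Line D: stainless steel → 2.1; wire → 2.1.2; clad → 2.1.2.2. Scheduled 6%. Osteria agreement on 2.1.2.3: 2.1.2.2 not covered. → 6%.
Line E: copper → 2.3; in bars → 2.3.3; clad → 2.3.3.2. Scheduled 7%. Pellucia agreement on 2.4: 2.3.3.2 not covered. → 7%.
Sum: 3% + 21% + 9% + 6% + 7% = 46%.

46%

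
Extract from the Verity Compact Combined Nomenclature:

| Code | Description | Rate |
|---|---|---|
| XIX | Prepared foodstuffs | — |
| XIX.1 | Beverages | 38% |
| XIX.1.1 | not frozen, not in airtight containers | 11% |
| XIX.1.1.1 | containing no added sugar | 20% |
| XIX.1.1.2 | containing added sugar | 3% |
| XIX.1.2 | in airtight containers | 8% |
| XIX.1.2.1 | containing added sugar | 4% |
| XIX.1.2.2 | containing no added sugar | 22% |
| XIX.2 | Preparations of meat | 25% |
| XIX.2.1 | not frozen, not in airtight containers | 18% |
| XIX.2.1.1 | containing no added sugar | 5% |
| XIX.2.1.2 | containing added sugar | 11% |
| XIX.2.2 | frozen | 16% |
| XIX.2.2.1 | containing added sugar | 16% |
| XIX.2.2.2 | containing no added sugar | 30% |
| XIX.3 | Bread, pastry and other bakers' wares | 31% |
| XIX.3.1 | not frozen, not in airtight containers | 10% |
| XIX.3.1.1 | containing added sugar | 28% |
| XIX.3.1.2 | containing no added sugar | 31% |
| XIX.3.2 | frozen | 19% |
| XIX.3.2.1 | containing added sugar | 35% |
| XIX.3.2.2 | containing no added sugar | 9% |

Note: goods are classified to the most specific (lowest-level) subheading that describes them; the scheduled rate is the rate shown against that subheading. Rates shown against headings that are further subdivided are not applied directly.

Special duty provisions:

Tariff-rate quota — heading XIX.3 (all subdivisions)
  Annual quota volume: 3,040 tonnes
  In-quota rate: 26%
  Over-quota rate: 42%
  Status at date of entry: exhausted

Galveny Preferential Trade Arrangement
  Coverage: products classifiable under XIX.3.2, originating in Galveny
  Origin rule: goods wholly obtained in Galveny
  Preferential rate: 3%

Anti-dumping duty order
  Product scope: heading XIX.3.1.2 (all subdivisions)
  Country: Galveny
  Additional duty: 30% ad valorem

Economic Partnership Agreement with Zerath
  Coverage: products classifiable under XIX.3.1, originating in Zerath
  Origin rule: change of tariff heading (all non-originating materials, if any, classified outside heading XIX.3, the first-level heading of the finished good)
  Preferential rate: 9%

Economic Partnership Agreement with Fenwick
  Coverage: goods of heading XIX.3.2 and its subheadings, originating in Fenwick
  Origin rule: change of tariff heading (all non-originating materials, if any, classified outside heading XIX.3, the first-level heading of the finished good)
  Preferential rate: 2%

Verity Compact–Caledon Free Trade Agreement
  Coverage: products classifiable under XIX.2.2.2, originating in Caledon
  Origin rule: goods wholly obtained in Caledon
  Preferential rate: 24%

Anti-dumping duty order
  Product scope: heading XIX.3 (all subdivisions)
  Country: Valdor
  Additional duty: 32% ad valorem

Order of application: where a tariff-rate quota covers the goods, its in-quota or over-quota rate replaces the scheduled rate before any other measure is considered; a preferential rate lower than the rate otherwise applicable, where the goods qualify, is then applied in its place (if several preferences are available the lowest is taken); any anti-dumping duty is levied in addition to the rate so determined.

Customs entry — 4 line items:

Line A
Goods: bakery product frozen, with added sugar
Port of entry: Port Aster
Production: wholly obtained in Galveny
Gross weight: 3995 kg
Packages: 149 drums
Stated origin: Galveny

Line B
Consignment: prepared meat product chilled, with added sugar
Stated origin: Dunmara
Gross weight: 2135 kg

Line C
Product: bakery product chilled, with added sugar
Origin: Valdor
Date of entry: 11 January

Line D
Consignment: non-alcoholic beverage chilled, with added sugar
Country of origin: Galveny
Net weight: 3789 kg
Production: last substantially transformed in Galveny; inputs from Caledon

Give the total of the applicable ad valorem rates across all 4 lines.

Line A: bakery product → XIX.3; frozen → XIX.3.2; with added sugar → XIX.3.2.1. Scheduled 35%. quota on XIX.3 exhausted → over-quota 42%; Galveny agreement on XIX.3.2: wholly obtained → 3% available; preferential 3%. → 3%.
Line B: prepared meat product → XIX.2; chilled → XIX.2.1; with added sugar → XIX.2.1.2. Scheduled 11%. No special measure applies. → 11%.
Line C: bakery product → XIX.3; chilled → XIX.3.1; with added sugar → XIX.3.1.1. Scheduled 28%. quota on XIX.3 exhausted → over-quota 42%; anti-dumping (Valdor, XIX.3): +32%; total 42% + 32% = 74%. → 74%.
Line D: non-alcoholic beverage → XIX.1; chilled → XIX.1.1; with added sugar → XIX.1.1.2. Scheduled 3%. Galveny agreement on XIX.3.2: XIX.1.1.2 not covered. → 3%.
Sum: 3% + 11% + 74% + 3% = 91%.

91%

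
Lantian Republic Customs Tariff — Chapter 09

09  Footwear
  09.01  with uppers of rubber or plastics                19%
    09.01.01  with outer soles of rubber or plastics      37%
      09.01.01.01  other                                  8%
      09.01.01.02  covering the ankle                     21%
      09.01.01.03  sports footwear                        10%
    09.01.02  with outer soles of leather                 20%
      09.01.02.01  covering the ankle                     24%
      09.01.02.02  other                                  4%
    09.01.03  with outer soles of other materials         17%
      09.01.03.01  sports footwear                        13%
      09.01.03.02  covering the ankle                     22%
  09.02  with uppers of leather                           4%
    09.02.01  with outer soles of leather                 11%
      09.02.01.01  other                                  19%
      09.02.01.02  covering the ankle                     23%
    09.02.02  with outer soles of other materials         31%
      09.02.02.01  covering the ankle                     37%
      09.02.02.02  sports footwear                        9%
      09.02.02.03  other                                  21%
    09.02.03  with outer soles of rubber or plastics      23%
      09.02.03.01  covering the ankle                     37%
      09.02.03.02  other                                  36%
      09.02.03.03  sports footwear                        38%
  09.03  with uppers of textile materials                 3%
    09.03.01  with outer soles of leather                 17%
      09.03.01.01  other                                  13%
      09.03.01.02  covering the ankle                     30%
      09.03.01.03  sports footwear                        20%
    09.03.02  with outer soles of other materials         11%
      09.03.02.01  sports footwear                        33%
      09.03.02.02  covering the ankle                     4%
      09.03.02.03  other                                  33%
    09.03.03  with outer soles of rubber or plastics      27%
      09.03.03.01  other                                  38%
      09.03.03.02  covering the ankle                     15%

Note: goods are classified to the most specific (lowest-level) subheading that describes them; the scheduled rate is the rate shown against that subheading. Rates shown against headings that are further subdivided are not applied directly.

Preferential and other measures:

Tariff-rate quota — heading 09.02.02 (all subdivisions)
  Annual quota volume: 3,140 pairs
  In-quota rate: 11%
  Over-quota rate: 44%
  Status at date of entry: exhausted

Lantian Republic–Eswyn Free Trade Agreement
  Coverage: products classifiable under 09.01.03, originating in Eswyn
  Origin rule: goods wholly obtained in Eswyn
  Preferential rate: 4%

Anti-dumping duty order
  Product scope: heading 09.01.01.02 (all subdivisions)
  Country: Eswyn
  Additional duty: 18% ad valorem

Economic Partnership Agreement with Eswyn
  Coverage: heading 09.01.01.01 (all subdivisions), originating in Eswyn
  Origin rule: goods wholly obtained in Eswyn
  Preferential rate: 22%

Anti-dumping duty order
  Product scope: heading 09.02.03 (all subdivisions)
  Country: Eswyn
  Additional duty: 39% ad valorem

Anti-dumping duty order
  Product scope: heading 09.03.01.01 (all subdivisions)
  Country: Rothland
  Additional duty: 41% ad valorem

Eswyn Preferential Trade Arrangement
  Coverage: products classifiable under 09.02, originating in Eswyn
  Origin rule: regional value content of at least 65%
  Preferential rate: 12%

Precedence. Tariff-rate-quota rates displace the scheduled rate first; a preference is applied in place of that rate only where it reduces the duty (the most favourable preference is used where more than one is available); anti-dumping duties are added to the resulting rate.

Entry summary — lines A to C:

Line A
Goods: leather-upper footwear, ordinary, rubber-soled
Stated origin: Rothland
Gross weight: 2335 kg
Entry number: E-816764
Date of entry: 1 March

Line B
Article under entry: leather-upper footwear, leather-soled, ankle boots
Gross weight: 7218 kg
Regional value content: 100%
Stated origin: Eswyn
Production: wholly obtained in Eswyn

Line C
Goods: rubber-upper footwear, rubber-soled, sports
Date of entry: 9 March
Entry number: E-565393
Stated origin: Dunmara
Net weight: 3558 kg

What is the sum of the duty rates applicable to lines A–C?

58%

Line A: leather-upper → 09.02; rubber-soled → 09.02.03; ordinary → 09.02.03.02. Scheduled 36%. No special measure applies. → 36%.
Line B: leather-upper → 09.02; leather-soled → 09.02.01; ankle boots → 09.02.01.02. Scheduled 23%. Eswyn agreement on 09.01.03: 09.02.01.02 not covered; Eswyn agreement on 09.01.01.01: 09.02.01.02 not covered; Eswyn agreement on 09.02: RVC ≥ 65% → 12% available; preferential 12%. → 12%.
Line C: rubber-upper → 09.01; rubber-soled → 09.01.01; sports → 09.01.01.03. Scheduled 10%. No special measure applies. → 10%.
Sum: 36% + 12% + 10% = 58%.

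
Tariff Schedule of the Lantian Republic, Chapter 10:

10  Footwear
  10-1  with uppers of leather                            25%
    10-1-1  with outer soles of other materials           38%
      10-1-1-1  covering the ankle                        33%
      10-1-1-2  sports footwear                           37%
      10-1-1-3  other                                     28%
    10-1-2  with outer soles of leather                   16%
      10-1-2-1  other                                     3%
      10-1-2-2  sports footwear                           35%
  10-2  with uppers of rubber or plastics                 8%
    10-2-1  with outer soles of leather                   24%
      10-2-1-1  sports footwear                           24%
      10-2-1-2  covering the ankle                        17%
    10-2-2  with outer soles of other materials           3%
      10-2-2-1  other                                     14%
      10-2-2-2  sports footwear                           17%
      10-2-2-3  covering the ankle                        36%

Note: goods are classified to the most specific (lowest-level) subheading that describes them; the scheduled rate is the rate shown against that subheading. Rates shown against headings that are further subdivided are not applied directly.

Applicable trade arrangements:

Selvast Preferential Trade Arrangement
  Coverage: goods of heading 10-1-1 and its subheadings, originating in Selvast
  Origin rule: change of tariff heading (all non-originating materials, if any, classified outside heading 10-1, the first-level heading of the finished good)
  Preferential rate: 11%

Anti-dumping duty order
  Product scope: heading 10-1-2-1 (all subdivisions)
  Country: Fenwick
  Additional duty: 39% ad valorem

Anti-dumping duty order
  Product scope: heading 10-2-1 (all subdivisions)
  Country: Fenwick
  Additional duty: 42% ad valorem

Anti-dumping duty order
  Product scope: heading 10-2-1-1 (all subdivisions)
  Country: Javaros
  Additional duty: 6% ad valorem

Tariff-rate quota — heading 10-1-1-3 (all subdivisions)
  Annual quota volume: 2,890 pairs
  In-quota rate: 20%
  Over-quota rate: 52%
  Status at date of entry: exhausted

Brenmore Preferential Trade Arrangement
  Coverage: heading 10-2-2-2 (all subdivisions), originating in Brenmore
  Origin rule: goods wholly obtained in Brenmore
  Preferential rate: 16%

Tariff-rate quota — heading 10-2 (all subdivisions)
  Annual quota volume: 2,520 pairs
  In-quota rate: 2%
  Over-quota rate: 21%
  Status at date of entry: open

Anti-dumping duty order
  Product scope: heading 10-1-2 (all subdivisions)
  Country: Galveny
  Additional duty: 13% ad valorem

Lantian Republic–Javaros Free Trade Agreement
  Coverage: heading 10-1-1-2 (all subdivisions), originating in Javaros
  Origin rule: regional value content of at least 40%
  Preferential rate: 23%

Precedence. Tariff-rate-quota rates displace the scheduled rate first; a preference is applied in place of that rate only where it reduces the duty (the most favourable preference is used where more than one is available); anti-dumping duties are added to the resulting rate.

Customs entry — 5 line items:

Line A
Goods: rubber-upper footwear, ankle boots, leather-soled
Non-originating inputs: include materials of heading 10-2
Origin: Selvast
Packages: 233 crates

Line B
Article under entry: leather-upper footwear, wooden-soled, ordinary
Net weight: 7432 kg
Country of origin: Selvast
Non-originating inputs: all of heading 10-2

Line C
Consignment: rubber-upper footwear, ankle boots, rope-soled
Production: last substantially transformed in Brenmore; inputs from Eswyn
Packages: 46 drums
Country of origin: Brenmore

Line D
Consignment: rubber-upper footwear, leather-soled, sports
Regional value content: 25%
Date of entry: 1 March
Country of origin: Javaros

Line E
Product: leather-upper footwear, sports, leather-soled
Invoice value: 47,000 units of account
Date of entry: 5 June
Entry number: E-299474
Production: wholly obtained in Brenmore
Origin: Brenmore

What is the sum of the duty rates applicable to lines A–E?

Line A: rubber-upper → 10-2; leather-soled → 10-2-1; ankle boots → 10-2-1-2. Scheduled 17%. quota on 10-2 open → in-quota 2%; Selvast agreement on 10-1-1: 10-2-1-2 not covered. → 2%.
Line B: leather-upper → 10-1; wooden-soled → 10-1-1; ordinary → 10-1-1-3. Scheduled 28%. quota on 10-1-1-3 exhausted → over-quota 52%; Selvast agreement on 10-1-1: CTH met → 11% available; preferential 11%. → 11%.
Line C: rubber-upper → 10-2; rope-soled → 10-2-2; ankle boots → 10-2-2-3. Scheduled 36%. quota on 10-2 open → in-quota 2%; Brenmore agreement on 10-2-2-2: 10-2-2-3 not covered. → 2%.
Line D: rubber-upper → 10-2; leather-soled → 10-2-1; sports → 10-2-1-1. Scheduled 24%. quota on 10-2 open → in-quota 2%; Javaros agreement on 10-1-1-2: 10-2-1-1 not covered; anti-dumping (Javaros, 10-2-1-1): +6%; total 2% + 6% = 8%. → 8%.
Line E: leather-upper → 10-1; leather-soled → 10-1-2; sports → 10-1-2-2. Scheduled 35%. Brenmore agreement on 10-2-2-2: 10-1-2-2 not covered. → 35%.
Sum: 2% + 11% + 2% + 8% + 35% = 58%.

58%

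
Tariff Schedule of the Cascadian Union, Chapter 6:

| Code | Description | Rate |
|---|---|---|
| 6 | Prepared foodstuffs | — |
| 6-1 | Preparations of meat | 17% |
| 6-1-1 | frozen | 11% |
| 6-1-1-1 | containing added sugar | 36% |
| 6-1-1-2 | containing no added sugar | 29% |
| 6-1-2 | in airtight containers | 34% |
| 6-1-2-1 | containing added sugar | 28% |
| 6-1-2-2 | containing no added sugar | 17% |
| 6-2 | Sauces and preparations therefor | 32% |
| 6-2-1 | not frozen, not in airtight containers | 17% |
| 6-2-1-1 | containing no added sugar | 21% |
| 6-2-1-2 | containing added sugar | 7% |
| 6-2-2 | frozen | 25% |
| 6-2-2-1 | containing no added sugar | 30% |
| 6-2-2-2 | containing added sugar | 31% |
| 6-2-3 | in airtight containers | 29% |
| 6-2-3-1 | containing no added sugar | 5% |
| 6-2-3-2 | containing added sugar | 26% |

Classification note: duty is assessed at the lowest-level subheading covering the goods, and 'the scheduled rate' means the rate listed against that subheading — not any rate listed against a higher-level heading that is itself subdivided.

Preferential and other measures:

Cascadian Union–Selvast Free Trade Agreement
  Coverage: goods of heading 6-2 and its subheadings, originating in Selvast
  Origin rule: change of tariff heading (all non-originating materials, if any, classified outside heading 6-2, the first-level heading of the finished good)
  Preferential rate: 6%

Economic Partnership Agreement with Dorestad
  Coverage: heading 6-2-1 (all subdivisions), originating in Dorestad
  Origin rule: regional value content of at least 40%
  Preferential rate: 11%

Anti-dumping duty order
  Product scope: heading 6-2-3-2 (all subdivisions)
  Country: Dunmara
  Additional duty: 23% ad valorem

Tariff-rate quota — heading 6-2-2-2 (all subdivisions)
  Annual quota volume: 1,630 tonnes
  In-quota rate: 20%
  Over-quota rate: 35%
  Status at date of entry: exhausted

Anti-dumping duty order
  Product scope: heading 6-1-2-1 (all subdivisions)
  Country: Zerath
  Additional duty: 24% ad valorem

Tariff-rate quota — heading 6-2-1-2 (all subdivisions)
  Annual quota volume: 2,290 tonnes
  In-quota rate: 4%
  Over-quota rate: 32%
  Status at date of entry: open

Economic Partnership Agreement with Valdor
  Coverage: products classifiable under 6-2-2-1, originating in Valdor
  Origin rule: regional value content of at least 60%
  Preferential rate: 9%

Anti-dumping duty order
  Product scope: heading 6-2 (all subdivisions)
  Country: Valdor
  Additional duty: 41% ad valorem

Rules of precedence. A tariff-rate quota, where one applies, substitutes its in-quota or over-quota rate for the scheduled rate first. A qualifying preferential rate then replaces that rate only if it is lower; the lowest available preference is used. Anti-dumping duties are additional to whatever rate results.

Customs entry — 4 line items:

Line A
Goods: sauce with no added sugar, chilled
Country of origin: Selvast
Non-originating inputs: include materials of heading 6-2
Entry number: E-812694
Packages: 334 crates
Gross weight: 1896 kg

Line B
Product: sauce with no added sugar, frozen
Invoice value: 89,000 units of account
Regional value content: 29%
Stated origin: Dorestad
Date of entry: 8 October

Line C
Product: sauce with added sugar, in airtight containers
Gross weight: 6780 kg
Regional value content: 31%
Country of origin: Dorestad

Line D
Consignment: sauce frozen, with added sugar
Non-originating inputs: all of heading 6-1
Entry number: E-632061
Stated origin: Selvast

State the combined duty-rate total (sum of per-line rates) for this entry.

83%

Line A: sauce → 6-2; chilled → 6-2-1; with no added sugar → 6-2-1-1. Scheduled 21%. Selvast agreement on 6-2: CTH not met. → 21%.
Line B: sauce → 6-2; frozen → 6-2-2; with no added sugar → 6-2-2-1. Scheduled 30%. Dorestad agreement on 6-2-1: 6-2-2-1 not covered. → 30%.
Line C: sauce → 6-2; in airtight containers → 6-2-3; with added sugar → 6-2-3-2. Scheduled 26%. Dorestad agreement on 6-2-1: 6-2-3-2 not covered. → 26%.
Line D: sauce → 6-2; frozen → 6-2-2; with added sugar → 6-2-2-2. Scheduled 31%. quota on 6-2-2-2 exhausted → over-quota 35%; Selvast agreement on 6-2: CTH met → 6% available; preferential 6%. → 6%.
Sum: 21% + 30% + 26% + 6% = 83%.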